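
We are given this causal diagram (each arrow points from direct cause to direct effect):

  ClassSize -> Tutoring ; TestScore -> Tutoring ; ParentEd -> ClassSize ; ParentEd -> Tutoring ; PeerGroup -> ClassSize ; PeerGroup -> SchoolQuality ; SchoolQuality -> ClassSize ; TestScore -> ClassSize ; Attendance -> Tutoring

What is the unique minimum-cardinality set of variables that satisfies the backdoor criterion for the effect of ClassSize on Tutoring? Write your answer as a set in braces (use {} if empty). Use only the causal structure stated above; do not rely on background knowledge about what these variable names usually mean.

Variables eligible for adjustment (non-descendants of ClassSize, excluding ClassSize and Tutoring): {Attendance, ParentEd, PeerGroup, SchoolQuality, TestScore}.
Backdoor paths from ClassSize to Tutoring:
  P1: ClassSize <- TestScore -> Tutoring
  P2: ClassSize <- ParentEd -> Tutoring
The empty set is not sufficient: P1 (ClassSize <- TestScore -> Tutoring) has no collider blocking it and no conditioned non-collider, so it is open.
Try {ParentEd, TestScore}:
  P1: blocked at fork node TestScore ∈ conditioning set.
  P2: blocked at fork node ParentEd ∈ conditioning set.
{ParentEd, TestScore} contains no descendant of ClassSize and blocks every backdoor path.
Every element of {ParentEd, TestScore} is needed (dropping ParentEd leaves P2 open; dropping TestScore leaves P1 open), so no proper subset is valid.
Among all size-2 subsets of the eligible variables, only {ParentEd, TestScore} blocks every backdoor path, so it is the unique smallest valid adjustment set.

{ParentEd, TestScore}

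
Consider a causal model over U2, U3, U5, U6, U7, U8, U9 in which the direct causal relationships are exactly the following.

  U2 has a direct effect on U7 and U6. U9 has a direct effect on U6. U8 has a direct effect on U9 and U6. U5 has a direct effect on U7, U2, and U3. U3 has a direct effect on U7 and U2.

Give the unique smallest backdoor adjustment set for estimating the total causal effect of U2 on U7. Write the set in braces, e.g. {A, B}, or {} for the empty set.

Variables eligible for adjustment (non-descendants of U2, excluding U2 and U7): {U3, U5, U8, U9}.
Backdoor paths from U2 to U7:
  P1: U2 <- U5 -> U3 -> U7
  P2: U2 <- U5 -> U7
  P3: U2 <- U3 <- U5 -> U7
  P4: U2 <- U3 -> U7
The empty set is not sufficient: P1 (U2 <- U5 -> U3 -> U7) has no collider blocking it and no conditioned non-collider, so it is open.
Try {U3, U5}:
  P1: blocked at fork node U5 ∈ conditioning set.
  P2: blocked at fork node U5 ∈ conditioning set.
  P3: blocked at chain node U3 ∈ conditioning set.
  P4: blocked at fork node U3 ∈ conditioning set.
{U3, U5} contains no descendant of U2 and blocks every backdoor path.
Every element of {U3, U5} is needed (dropping U3 leaves P4 open; dropping U5 leaves P2 open), so no proper subset is valid.
Among all size-2 subsets of the eligible variables, only {U3, U5} blocks every backdoor path, so it is the unique smallest valid adjustment set.

{U3, U5}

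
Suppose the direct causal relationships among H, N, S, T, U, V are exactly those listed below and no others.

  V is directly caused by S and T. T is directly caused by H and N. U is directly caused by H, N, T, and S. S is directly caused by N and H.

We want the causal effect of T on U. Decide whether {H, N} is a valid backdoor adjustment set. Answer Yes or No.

Backdoor paths from T to U (paths whose first edge points into T):
  P1: T <- H -> S <- N -> U
  P2: T <- H -> S -> U
  P3: T <- H -> U
  P4: T <- N -> S <- H -> U
  P5: T <- N -> S -> U
  P6: T <- N -> U
Condition 1 (no descendant of T in the set): holds — descendants of T are {U, V}; none are in {H, N}.
Condition 2 (every backdoor path blocked by {H, N}):
  P1: blocked at fork node H ∈ conditioning set.
  P2: blocked at fork node H ∈ conditioning set.
  P3: blocked at fork node H ∈ conditioning set.
  P4: blocked at fork node N ∈ conditioning set.
  P5: blocked at fork node N ∈ conditioning set.
  P6: blocked at fork node N ∈ conditioning set.
{H, N} satisfies the backdoor criterion.

Yes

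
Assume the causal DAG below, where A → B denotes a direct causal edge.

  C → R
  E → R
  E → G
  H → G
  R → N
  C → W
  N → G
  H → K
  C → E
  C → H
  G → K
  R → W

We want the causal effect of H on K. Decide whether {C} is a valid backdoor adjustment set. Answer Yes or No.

Backdoor paths from H to K (paths whose first edge points into H):
  P1: H <- C -> E -> R -> N -> G -> K
  P2: H <- C -> E -> G -> K
  P3: H <- C -> R <- E -> G -> K
  P4: H <- C -> R -> N -> G -> K
  P5: H <- C -> W <- R <- E -> G -> K
  P6: H <- C -> W <- R -> N -> G -> K
Condition 1 (no descendant of H in the set): holds — descendants of H are {G, K}; none are in {C}.
Condition 2 (every backdoor path blocked by {C}):
  P1: blocked at fork node C ∈ conditioning set.
  P2: blocked at fork node C ∈ conditioning set.
  P3: blocked at fork node C ∈ conditioning set.
  P4: blocked at fork node C ∈ conditioning set.
  P5: blocked at fork node C ∈ conditioning set.
  P6: blocked at fork node C ∈ conditioning set.
{C} satisfies the backdoor criterion.

Yes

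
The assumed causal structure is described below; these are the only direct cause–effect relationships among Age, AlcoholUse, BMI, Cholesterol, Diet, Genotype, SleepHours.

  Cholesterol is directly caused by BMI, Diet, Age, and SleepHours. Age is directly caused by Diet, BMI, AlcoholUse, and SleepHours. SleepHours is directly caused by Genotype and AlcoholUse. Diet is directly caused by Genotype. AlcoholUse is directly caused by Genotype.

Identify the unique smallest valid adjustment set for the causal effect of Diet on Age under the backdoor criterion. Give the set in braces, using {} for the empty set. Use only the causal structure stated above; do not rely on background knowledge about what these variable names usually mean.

Variables eligible for adjustment (non-descendants of Diet, excluding Diet and Age): {AlcoholUse, BMI, Genotype, SleepHours}.
Backdoor paths from Diet to Age:
  P1: Diet <- Genotype -> AlcoholUse -> SleepHours -> Age
  P2: Diet <- Genotype -> AlcoholUse -> SleepHours -> Cholesterol <- BMI -> Age
  P3: Diet <- Genotype -> AlcoholUse -> SleepHours -> Cholesterol <- Age
  P4: Diet <- Genotype -> AlcoholUse -> Age
  P5: Diet <- Genotype -> SleepHours <- AlcoholUse -> Age
  P6: Diet <- Genotype -> SleepHours -> Age
  P7: Diet <- Genotype -> SleepHours -> Cholesterol <- BMI -> Age
  P8: Diet <- Genotype -> SleepHours -> Cholesterol <- Age
The empty set is not sufficient: P1 (Diet <- Genotype -> AlcoholUse -> SleepHours -> Age) has no collider blocking it and no conditioned non-collider, so it is open.
Try {Genotype}:
  P1: blocked at fork node Genotype ∈ conditioning set.
  P2: blocked at fork node Genotype ∈ conditioning set.
  P3: blocked at fork node Genotype ∈ conditioning set.
  P4: blocked at fork node Genotype ∈ conditioning set.
  P5: blocked at fork node Genotype ∈ conditioning set.
  P6: blocked at fork node Genotype ∈ conditioning set.
  P7: blocked at fork node Genotype ∈ conditioning set.
  P8: blocked at fork node Genotype ∈ conditioning set.
{Genotype} contains no descendant of Diet and blocks every backdoor path.
No other singleton works — e.g. {BMI} leaves P1 open — so {Genotype} is the unique smallest valid adjustment set.

{Genotype}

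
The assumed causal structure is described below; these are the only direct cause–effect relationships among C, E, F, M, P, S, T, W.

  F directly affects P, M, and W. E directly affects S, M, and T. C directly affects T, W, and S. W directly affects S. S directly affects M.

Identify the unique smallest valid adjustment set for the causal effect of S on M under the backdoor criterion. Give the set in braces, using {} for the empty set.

{E, F}

Variables eligible for adjustment (non-descendants of S, excluding S and M): {C, E, F, P, T, W}.
Backdoor paths from S to M:
  P1: S <- C -> W <- F -> M
  P2: S <- C -> T <- E -> M
  P3: S <- E -> T <- C -> W <- F -> M
  P4: S <- E -> M
  P5: S <- W <- F -> M
  P6: S <- W <- C -> T <- E -> M
The empty set is not sufficient: P4 (S <- E -> M) has no collider blocking it and no conditioned non-collider, so it is open.
Try {E, F}:
  P1: blocked at collider W (neither it nor any descendant is in the conditioning set).
  P2: blocked at collider T (neither it nor any descendant is in the conditioning set).
  P3: blocked at fork node E ∈ conditioning set.
  P4: blocked at fork node E ∈ conditioning set.
  P5: blocked at fork node F ∈ conditioning set.
  P6: blocked at collider T (neither it nor any descendant is in the conditioning set).
{E, F} contains no descendant of S and blocks every backdoor path.
Every element of {E, F} is needed (dropping E leaves P4 open; dropping F leaves P5 open), so no proper subset is valid.
Among all size-2 subsets of the eligible variables, only {E, F} blocks every backdoor path, so it is the unique smallest valid adjustment set.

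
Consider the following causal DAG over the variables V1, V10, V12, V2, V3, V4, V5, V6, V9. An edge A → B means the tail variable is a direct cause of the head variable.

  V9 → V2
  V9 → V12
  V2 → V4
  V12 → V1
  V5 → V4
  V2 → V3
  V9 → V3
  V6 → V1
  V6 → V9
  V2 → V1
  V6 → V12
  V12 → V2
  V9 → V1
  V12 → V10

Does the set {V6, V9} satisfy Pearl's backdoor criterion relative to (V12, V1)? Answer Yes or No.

Backdoor paths from V12 to V1 (paths whose first edge points into V12):
  P1: V12 <- V6 -> V9 -> V2 -> V1
  P2: V12 <- V6 -> V9 -> V1
  P3: V12 <- V6 -> V9 -> V3 <- V2 -> V1
  P4: V12 <- V6 -> V1
  P5: V12 <- V9 <- V6 -> V1
  P6: V12 <- V9 -> V2 -> V1
  P7: V12 <- V9 -> V1
  P8: V12 <- V9 -> V3 <- V2 -> V1
Condition 1 (no descendant of V12 in the set): holds — descendants of V12 are {V1, V10, V2, V3, V4}; none are in {V6, V9}.
Condition 2 (every backdoor path blocked by {V6, V9}):
  P1: blocked at fork node V6 ∈ conditioning set.
  P2: blocked at fork node V6 ∈ conditioning set.
  P3: blocked at fork node V6 ∈ conditioning set.
  P4: blocked at fork node V6 ∈ conditioning set.
  P5: blocked at chain node V9 ∈ conditioning set.
  P6: blocked at fork node V9 ∈ conditioning set.
  P7: blocked at fork node V9 ∈ conditioning set.
  P8: blocked at fork node V9 ∈ conditioning set.
{V6, V9} satisfies the backdoor criterion.

Yes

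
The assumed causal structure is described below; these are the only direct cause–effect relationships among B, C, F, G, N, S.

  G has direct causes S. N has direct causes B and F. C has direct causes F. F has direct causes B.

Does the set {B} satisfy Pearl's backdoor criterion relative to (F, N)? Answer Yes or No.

Yes

Backdoor paths from F to N (paths whose first edge points into F):
  P1: F <- B -> N
Condition 1 (no descendant of F in the set): holds — descendants of F are {C, N}; none are in {B}.
Condition 2 (every backdoor path blocked by {B}):
  P1: blocked at fork node B ∈ conditioning set.
{B} satisfies the backdoor criterion.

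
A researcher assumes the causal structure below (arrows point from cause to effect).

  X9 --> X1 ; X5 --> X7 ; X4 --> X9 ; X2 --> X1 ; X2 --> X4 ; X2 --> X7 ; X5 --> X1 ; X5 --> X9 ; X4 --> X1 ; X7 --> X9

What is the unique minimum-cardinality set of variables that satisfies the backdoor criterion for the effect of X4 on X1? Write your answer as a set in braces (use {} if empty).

Variables eligible for adjustment (non-descendants of X4, excluding X4 and X1): {X2, X5, X7}.
Backdoor paths from X4 to X1:
  P1: X4 <- X2 -> X7 <- X5 -> X9 -> X1
  P2: X4 <- X2 -> X7 <- X5 -> X1
  P3: X4 <- X2 -> X7 -> X9 <- X5 -> X1
  P4: X4 <- X2 -> X7 -> X9 -> X1
  P5: X4 <- X2 -> X1
The empty set is not sufficient: P4 (X4 <- X2 -> X7 -> X9 -> X1) has no collider blocking it and no conditioned non-collider, so it is open.
Try {X2}:
  P1: blocked at fork node X2 ∈ conditioning set.
  P2: blocked at fork node X2 ∈ conditioning set.
  P3: blocked at fork node X2 ∈ conditioning set.
  P4: blocked at fork node X2 ∈ conditioning set.
  P5: blocked at fork node X2 ∈ conditioning set.
{X2} contains no descendant of X4 and blocks every backdoor path.
No other singleton works — e.g. {X5} leaves P4 open — so {X2} is the unique smallest valid adjustment set.

{X2}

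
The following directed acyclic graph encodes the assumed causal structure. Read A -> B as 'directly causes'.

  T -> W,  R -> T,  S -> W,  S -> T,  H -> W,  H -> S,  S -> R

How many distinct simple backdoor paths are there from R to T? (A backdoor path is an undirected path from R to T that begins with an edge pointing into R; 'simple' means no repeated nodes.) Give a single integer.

A backdoor path from R to T is any simple undirected path whose first edge points into R (i.e. leaves R via a parent).
Parents of R: {S}.
Enumerating:
  P1: R <- S <- H -> W <- T
  P2: R <- S -> T
  P3: R <- S -> W <- T
That exhausts the simple backdoor paths. Count: 3.

3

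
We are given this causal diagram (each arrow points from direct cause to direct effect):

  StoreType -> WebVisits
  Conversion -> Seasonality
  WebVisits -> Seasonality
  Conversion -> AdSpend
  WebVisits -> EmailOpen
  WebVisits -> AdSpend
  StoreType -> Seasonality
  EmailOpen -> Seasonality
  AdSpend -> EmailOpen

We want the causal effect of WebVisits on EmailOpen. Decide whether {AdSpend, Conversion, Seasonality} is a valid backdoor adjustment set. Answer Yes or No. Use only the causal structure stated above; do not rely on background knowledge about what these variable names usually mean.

Backdoor paths from WebVisits to EmailOpen (paths whose first edge points into WebVisits):
  P1: WebVisits <- StoreType -> Seasonality <- Conversion -> AdSpend -> EmailOpen
  P2: WebVisits <- StoreType -> Seasonality <- EmailOpen
Condition 1 (no descendant of WebVisits in the set): FAILS — AdSpend and Seasonality are descendants of WebVisits.
Condition 2 (every backdoor path blocked by {AdSpend, Conversion, Seasonality}):
  P1: blocked at fork node Conversion ∈ conditioning set.
  P2: open — collider(s) Seasonality are conditioned on (or have a conditioned descendant) and no non-collider on the path is in the set.
{AdSpend, Conversion, Seasonality} does not satisfy the backdoor criterion.

No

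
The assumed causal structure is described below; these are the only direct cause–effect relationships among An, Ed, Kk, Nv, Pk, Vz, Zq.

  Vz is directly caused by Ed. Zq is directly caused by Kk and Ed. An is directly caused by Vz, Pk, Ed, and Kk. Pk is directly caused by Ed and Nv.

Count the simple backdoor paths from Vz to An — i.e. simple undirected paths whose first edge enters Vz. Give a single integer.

A backdoor path from Vz to An is any simple undirected path whose first edge points into Vz (i.e. leaves Vz via a parent).
Parents of Vz: {Ed}.
Enumerating:
  P1: Vz <- Ed -> Pk -> An
  P2: Vz <- Ed -> Zq <- Kk -> An
  P3: Vz <- Ed -> An
That exhausts the simple backdoor paths. Count: 3.

3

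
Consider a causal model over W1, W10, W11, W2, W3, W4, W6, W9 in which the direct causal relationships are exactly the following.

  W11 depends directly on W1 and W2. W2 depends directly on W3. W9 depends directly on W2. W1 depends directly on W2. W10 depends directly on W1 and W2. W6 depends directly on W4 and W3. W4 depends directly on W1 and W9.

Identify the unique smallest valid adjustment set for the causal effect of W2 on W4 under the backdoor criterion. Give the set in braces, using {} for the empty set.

{}

Variables eligible for adjustment (non-descendants of W2, excluding W2 and W4): {W3}.
Backdoor paths from W2 to W4:
  P1: W2 <- W3 -> W6 <- W4
Each backdoor path contains an unconditioned collider, so every path is already blocked with the empty conditioning set:
  P1: blocked at collider W6 (neither it nor any descendant is in the conditioning set).
The empty set is therefore the unique smallest valid set.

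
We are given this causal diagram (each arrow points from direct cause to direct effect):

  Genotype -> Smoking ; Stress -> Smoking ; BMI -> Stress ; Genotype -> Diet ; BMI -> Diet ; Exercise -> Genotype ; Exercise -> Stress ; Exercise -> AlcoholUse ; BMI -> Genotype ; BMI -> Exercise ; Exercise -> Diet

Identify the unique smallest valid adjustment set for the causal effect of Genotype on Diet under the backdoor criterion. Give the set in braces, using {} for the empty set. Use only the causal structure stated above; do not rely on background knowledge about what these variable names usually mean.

Variables eligible for adjustment (non-descendants of Genotype, excluding Genotype and Diet): {AlcoholUse, BMI, Exercise, Stress}.
Backdoor paths from Genotype to Diet:
  P1: Genotype <- BMI -> Exercise -> Diet
  P2: Genotype <- BMI -> Stress <- Exercise -> Diet
  P3: Genotype <- BMI -> Diet
  P4: Genotype <- Exercise <- BMI -> Diet
  P5: Genotype <- Exercise -> Stress <- BMI -> Diet
  P6: Genotype <- Exercise -> Diet
The empty set is not sufficient: P1 (Genotype <- BMI -> Exercise -> Diet) has no collider blocking it and no conditioned non-collider, so it is open.
Try {BMI, Exercise}:
  P1: blocked at fork node BMI ∈ conditioning set.
  P2: blocked at fork node BMI ∈ conditioning set.
  P3: blocked at fork node BMI ∈ conditioning set.
  P4: blocked at chain node Exercise ∈ conditioning set.
  P5: blocked at fork node Exercise ∈ conditioning set.
  P6: blocked at fork node Exercise ∈ conditioning set.
{BMI, Exercise} contains no descendant of Genotype and blocks every backdoor path.
Every element of {BMI, Exercise} is needed (dropping BMI leaves P3 open; dropping Exercise leaves P6 open), so no proper subset is valid.
Among all size-2 subsets of the eligible variables, only {BMI, Exercise} blocks every backdoor path, so it is the unique smallest valid adjustment set.

{BMI, Exercise}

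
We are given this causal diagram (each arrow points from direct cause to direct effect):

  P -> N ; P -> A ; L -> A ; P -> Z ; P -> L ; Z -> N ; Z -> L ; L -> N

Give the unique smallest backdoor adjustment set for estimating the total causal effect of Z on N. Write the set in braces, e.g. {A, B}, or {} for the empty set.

{P}

Variables eligible for adjustment (non-descendants of Z, excluding Z and N): {P}.
Backdoor paths from Z to N:
  P1: Z <- P -> L -> N
  P2: Z <- P -> A <- L -> N
  P3: Z <- P -> N
The empty set is not sufficient: P1 (Z <- P -> L -> N) has no collider blocking it and no conditioned non-collider, so it is open.
Try {P}:
  P1: blocked at fork node P ∈ conditioning set.
  P2: blocked at fork node P ∈ conditioning set.
  P3: blocked at fork node P ∈ conditioning set.
{P} contains no descendant of Z and blocks every backdoor path.
{P} is the unique smallest valid adjustment set.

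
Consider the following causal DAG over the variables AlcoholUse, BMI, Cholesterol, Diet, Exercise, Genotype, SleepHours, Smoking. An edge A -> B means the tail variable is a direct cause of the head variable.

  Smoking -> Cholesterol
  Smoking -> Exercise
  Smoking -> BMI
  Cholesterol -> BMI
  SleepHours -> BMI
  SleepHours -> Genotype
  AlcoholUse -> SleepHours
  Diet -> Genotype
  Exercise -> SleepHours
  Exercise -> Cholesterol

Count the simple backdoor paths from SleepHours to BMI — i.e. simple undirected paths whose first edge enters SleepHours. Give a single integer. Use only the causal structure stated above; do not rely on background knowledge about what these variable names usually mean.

4

A backdoor path from SleepHours to BMI is any simple undirected path whose first edge points into SleepHours (i.e. leaves SleepHours via a parent).
Parents of SleepHours: {AlcoholUse, Exercise}.
Enumerating:
  P1: SleepHours <- Exercise <- Smoking -> Cholesterol -> BMI
  P2: SleepHours <- Exercise <- Smoking -> BMI
  P3: SleepHours <- Exercise -> Cholesterol <- Smoking -> BMI
  P4: SleepHours <- Exercise -> Cholesterol -> BMI
That exhausts the simple backdoor paths. Count: 4.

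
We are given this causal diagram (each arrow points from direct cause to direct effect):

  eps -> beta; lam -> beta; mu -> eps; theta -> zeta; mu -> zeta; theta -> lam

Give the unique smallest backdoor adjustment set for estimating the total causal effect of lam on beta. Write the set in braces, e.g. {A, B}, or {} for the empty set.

Variables eligible for adjustment (non-descendants of lam, excluding lam and beta): {eps, mu, theta, zeta}.
Backdoor paths from lam to beta:
  P1: lam <- theta -> zeta <- mu -> eps -> beta
Each backdoor path contains an unconditioned collider, so every path is already blocked with the empty conditioning set:
  P1: blocked at collider zeta (neither it nor any descendant is in the conditioning set).
The empty set is therefore the unique smallest valid set.

{}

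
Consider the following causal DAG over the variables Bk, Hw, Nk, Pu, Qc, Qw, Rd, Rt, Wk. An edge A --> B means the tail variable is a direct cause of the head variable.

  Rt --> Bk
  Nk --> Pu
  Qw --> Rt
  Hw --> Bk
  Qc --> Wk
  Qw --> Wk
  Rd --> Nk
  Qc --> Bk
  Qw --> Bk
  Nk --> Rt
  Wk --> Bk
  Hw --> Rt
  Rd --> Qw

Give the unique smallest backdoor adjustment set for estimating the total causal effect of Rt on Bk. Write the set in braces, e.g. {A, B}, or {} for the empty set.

Variables eligible for adjustment (non-descendants of Rt, excluding Rt and Bk): {Hw, Nk, Pu, Qc, Qw, Rd, Wk}.
Backdoor paths from Rt to Bk:
  P1: Rt <- Nk <- Rd -> Qw -> Wk <- Qc -> Bk
  P2: Rt <- Nk <- Rd -> Qw -> Wk -> Bk
  P3: Rt <- Nk <- Rd -> Qw -> Bk
  P4: Rt <- Qw -> Wk <- Qc -> Bk
  P5: Rt <- Qw -> Wk -> Bk
  P6: Rt <- Qw -> Bk
  P7: Rt <- Hw -> Bk
The empty set is not sufficient: P2 (Rt <- Nk <- Rd -> Qw -> Wk -> Bk) has no collider blocking it and no conditioned non-collider, so it is open.
Try {Hw, Qw}:
  P1: blocked at chain node Qw ∈ conditioning set.
  P2: blocked at chain node Qw ∈ conditioning set.
  P3: blocked at chain node Qw ∈ conditioning set.
  P4: blocked at fork node Qw ∈ conditioning set.
  P5: blocked at fork node Qw ∈ conditioning set.
  P6: blocked at fork node Qw ∈ conditioning set.
  P7: blocked at fork node Hw ∈ conditioning set.
{Hw, Qw} contains no descendant of Rt and blocks every backdoor path.
Every element of {Hw, Qw} is needed (dropping Hw leaves P7 open; dropping Qw leaves P2 open), so no proper subset is valid.
Among all size-2 subsets of the eligible variables, only {Hw, Qw} blocks every backdoor path, so it is the unique smallest valid adjustment set.

{Hw, Qw}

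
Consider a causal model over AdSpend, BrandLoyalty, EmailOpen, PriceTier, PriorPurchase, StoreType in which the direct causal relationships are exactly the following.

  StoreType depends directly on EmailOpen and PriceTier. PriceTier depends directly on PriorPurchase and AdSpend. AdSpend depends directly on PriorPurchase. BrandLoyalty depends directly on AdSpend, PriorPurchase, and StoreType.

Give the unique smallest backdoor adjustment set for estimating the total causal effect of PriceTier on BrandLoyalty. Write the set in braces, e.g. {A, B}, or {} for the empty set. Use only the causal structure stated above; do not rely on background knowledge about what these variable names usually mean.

{AdSpend, PriorPurchase}

Variables eligible for adjustment (non-descendants of PriceTier, excluding PriceTier and BrandLoyalty): {AdSpend, EmailOpen, PriorPurchase}.
Backdoor paths from PriceTier to BrandLoyalty:
  P1: PriceTier <- PriorPurchase -> AdSpend -> BrandLoyalty
  P2: PriceTier <- PriorPurchase -> BrandLoyalty
  P3: PriceTier <- AdSpend <- PriorPurchase -> BrandLoyalty
  P4: PriceTier <- AdSpend -> BrandLoyalty
The empty set is not sufficient: P1 (PriceTier <- PriorPurchase -> AdSpend -> BrandLoyalty) has no collider blocking it and no conditioned non-collider, so it is open.
Try {AdSpend, PriorPurchase}:
  P1: blocked at fork node PriorPurchase ∈ conditioning set.
  P2: blocked at fork node PriorPurchase ∈ conditioning set.
  P3: blocked at chain node AdSpend ∈ conditioning set.
  P4: blocked at fork node AdSpend ∈ conditioning set.
{AdSpend, PriorPurchase} contains no descendant of PriceTier and blocks every backdoor path.
Every element of {AdSpend, PriorPurchase} is needed (dropping AdSpend leaves P4 open; dropping PriorPurchase leaves P2 open), so no proper subset is valid.
Among all size-2 subsets of the eligible variables, only {AdSpend, PriorPurchase} blocks every backdoor path, so it is the unique smallest valid adjustment set.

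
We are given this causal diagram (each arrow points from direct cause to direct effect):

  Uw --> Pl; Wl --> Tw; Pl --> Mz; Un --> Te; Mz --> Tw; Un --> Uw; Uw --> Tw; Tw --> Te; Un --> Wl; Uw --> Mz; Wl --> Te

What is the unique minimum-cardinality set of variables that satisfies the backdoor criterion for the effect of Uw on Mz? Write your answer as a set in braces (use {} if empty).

Variables eligible for adjustment (non-descendants of Uw, excluding Uw and Mz): {Un, Wl}.
Backdoor paths from Uw to Mz:
  P1: Uw <- Un -> Wl -> Tw <- Mz
  P2: Uw <- Un -> Wl -> Te <- Tw <- Mz
  P3: Uw <- Un -> Te <- Wl -> Tw <- Mz
  P4: Uw <- Un -> Te <- Tw <- Mz
Each backdoor path contains an unconditioned collider, so every path is already blocked with the empty conditioning set:
  P1: blocked at collider Tw (neither it nor any descendant is in the conditioning set).
  P2: blocked at collider Te (neither it nor any descendant is in the conditioning set).
  P3: blocked at collider Te (neither it nor any descendant is in the conditioning set).
  P4: blocked at collider Te (neither it nor any descendant is in the conditioning set).
The empty set is therefore the unique smallest valid set.

{}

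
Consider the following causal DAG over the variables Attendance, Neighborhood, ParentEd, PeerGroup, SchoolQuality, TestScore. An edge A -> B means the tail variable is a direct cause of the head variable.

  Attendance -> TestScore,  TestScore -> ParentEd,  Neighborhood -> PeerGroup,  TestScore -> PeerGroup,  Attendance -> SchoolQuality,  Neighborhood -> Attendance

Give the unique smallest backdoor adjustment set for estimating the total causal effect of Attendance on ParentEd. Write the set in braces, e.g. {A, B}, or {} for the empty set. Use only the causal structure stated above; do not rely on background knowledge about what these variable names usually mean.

{}

Variables eligible for adjustment (non-descendants of Attendance, excluding Attendance and ParentEd): {Neighborhood}.
Backdoor paths from Attendance to ParentEd:
  P1: Attendance <- Neighborhood -> PeerGroup <- TestScore -> ParentEd
Each backdoor path contains an unconditioned collider, so every path is already blocked with the empty conditioning set:
  P1: blocked at collider PeerGroup (neither it nor any descendant is in the conditioning set).
The empty set is therefore the unique smallest valid set.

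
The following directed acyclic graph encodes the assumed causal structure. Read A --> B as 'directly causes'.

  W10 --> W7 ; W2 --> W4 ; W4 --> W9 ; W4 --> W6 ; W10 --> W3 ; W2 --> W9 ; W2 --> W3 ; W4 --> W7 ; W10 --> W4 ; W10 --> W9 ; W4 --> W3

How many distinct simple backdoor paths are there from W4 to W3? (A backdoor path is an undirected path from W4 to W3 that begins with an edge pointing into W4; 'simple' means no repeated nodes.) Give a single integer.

4

A backdoor path from W4 to W3 is any simple undirected path whose first edge points into W4 (i.e. leaves W4 via a parent).
Parents of W4: {W10, W2}.
Enumerating:
  P1: W4 <- W10 -> W3
  P2: W4 <- W10 -> W9 <- W2 -> W3
  P3: W4 <- W2 -> W3
  P4: W4 <- W2 -> W9 <- W10 -> W3
That exhausts the simple backdoor paths. Count: 4.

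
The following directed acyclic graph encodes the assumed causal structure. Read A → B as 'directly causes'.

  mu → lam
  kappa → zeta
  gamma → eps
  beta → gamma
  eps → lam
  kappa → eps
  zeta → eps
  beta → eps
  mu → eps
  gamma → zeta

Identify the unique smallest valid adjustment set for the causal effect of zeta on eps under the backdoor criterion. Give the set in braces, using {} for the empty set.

Variables eligible for adjustment (non-descendants of zeta, excluding zeta and eps): {beta, gamma, kappa, mu}.
Backdoor paths from zeta to eps:
  P1: zeta <- gamma <- beta -> eps
  P2: zeta <- gamma -> eps
  P3: zeta <- kappa -> eps
The empty set is not sufficient: P1 (zeta <- gamma <- beta -> eps) has no collider blocking it and no conditioned non-collider, so it is open.
Try {gamma, kappa}:
  P1: blocked at chain node gamma ∈ conditioning set.
  P2: blocked at fork node gamma ∈ conditioning set.
  P3: blocked at fork node kappa ∈ conditioning set.
{gamma, kappa} contains no descendant of zeta and blocks every backdoor path.
Every element of {gamma, kappa} is needed (dropping gamma leaves P1 open; dropping kappa leaves P3 open), so no proper subset is valid.
Among all size-2 subsets of the eligible variables, only {gamma, kappa} blocks every backdoor path, so it is the unique smallest valid adjustment set.

{gamma, kappa}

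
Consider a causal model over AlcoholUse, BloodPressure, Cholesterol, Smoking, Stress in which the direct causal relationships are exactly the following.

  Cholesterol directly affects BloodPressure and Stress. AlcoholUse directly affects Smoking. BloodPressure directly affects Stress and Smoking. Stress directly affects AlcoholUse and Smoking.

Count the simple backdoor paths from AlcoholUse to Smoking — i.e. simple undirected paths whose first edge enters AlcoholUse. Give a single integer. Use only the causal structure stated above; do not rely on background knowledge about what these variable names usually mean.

A backdoor path from AlcoholUse to Smoking is any simple undirected path whose first edge points into AlcoholUse (i.e. leaves AlcoholUse via a parent).
Parents of AlcoholUse: {Stress}.
Enumerating:
  P1: AlcoholUse <- Stress <- Cholesterol -> BloodPressure -> Smoking
  P2: AlcoholUse <- Stress <- BloodPressure -> Smoking
  P3: AlcoholUse <- Stress -> Smoking
That exhausts the simple backdoor paths. Count: 3.

3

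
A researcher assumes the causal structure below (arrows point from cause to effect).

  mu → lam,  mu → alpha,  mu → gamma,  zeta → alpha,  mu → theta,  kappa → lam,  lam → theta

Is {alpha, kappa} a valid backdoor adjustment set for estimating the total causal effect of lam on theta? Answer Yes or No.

No

Backdoor paths from lam to theta (paths whose first edge points into lam):
  P1: lam <- mu -> theta
Condition 1 (no descendant of lam in the set): holds — descendants of lam are {theta}; none are in {alpha, kappa}.
Condition 2 (every backdoor path blocked by {alpha, kappa}):
  P1: open — no interior node is in the conditioning set.
{alpha, kappa} does not satisfy the backdoor criterion.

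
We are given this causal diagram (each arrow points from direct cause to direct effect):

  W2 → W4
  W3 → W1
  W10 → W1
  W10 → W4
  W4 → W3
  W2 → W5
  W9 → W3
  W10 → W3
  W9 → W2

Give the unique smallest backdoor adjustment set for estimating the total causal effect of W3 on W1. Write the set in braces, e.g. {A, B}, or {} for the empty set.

Variables eligible for adjustment (non-descendants of W3, excluding W3 and W1): {W10, W2, W4, W5, W9}.
Backdoor paths from W3 to W1:
  P1: W3 <- W9 -> W2 -> W4 <- W10 -> W1
  P2: W3 <- W10 -> W1
  P3: W3 <- W4 <- W10 -> W1
The empty set is not sufficient: P2 (W3 <- W10 -> W1) has no collider blocking it and no conditioned non-collider, so it is open.
Try {W10}:
  P1: blocked at collider W4 (neither it nor any descendant is in the conditioning set).
  P2: blocked at fork node W10 ∈ conditioning set.
  P3: blocked at fork node W10 ∈ conditioning set.
{W10} contains no descendant of W3 and blocks every backdoor path.
No other singleton works — e.g. {W9} leaves P2 open — so {W10} is the unique smallest valid adjustment set.

{W10}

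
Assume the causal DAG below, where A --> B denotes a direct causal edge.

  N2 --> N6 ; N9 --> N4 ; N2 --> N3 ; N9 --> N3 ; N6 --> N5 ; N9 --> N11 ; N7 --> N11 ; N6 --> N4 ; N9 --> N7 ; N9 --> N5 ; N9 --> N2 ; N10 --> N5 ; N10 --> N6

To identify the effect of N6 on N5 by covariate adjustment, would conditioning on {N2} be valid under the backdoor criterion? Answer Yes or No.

Backdoor paths from N6 to N5 (paths whose first edge points into N6):
  P1: N6 <- N10 -> N5
  P2: N6 <- N2 <- N9 -> N5
  P3: N6 <- N2 -> N3 <- N9 -> N5
Condition 1 (no descendant of N6 in the set): holds — descendants of N6 are {N4, N5}; none are in {N2}.
Condition 2 (every backdoor path blocked by {N2}):
  P1: open — no interior node is in the conditioning set.
  P2: blocked at chain node N2 ∈ conditioning set.
  P3: blocked at fork node N2 ∈ conditioning set.
{N2} does not satisfy the backdoor criterion.

No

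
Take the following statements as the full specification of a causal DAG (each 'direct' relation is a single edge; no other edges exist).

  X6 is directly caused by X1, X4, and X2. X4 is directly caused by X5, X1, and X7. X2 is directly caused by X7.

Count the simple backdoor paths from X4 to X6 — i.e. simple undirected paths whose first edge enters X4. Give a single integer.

2

A backdoor path from X4 to X6 is any simple undirected path whose first edge points into X4 (i.e. leaves X4 via a parent).
Parents of X4: {X1, X5, X7}.
Enumerating:
  P1: X4 <- X7 -> X2 -> X6
  P2: X4 <- X1 -> X6
That exhausts the simple backdoor paths. Count: 2.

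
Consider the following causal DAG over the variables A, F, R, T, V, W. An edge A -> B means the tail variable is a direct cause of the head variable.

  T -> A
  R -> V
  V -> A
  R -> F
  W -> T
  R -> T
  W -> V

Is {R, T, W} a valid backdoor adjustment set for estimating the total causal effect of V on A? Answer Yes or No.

Yes

Backdoor paths from V to A (paths whose first edge points into V):
  P1: V <- W -> T -> A
  P2: V <- R -> T -> A
Condition 1 (no descendant of V in the set): holds — descendants of V are {A}; none are in {R, T, W}.
Condition 2 (every backdoor path blocked by {R, T, W}):
  P1: blocked at fork node W ∈ conditioning set.
  P2: blocked at fork node R ∈ conditioning set.
{R, T, W} satisfies the backdoor criterion.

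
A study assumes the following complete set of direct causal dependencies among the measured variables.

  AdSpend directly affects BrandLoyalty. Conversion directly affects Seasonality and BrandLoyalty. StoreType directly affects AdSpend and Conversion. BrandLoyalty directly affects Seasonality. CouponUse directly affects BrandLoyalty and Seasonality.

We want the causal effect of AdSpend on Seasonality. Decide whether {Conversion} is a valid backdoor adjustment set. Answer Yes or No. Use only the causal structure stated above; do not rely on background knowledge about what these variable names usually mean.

Backdoor paths from AdSpend to Seasonality (paths whose first edge points into AdSpend):
  P1: AdSpend <- StoreType -> Conversion -> BrandLoyalty <- CouponUse -> Seasonality
  P2: AdSpend <- StoreType -> Conversion -> BrandLoyalty -> Seasonality
  P3: AdSpend <- StoreType -> Conversion -> Seasonality
Condition 1 (no descendant of AdSpend in the set): holds — descendants of AdSpend are {BrandLoyalty, Seasonality}; none are in {Conversion}.
Condition 2 (every backdoor path blocked by {Conversion}):
  P1: blocked at chain node Conversion ∈ conditioning set.
  P2: blocked at chain node Conversion ∈ conditioning set.
  P3: blocked at chain node Conversion ∈ conditioning set.
{Conversion} satisfies the backdoor criterion.

Yes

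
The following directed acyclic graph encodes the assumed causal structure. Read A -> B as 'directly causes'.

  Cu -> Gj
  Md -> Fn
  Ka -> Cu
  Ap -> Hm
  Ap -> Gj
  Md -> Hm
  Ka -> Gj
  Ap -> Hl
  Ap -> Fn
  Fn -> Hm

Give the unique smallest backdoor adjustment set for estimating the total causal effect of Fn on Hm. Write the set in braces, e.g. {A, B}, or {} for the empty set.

{Ap, Md}

Variables eligible for adjustment (non-descendants of Fn, excluding Fn and Hm): {Ap, Cu, Gj, Hl, Ka, Md}.
Backdoor paths from Fn to Hm:
  P1: Fn <- Ap -> Hm
  P2: Fn <- Md -> Hm
The empty set is not sufficient: P1 (Fn <- Ap -> Hm) has no collider blocking it and no conditioned non-collider, so it is open.
Try {Ap, Md}:
  P1: blocked at fork node Ap ∈ conditioning set.
  P2: blocked at fork node Md ∈ conditioning set.
{Ap, Md} contains no descendant of Fn and blocks every backdoor path.
Every element of {Ap, Md} is needed (dropping Ap leaves P1 open; dropping Md leaves P2 open), so no proper subset is valid.
Among all size-2 subsets of the eligible variables, only {Ap, Md} blocks every backdoor path, so it is the unique smallest valid adjustment set.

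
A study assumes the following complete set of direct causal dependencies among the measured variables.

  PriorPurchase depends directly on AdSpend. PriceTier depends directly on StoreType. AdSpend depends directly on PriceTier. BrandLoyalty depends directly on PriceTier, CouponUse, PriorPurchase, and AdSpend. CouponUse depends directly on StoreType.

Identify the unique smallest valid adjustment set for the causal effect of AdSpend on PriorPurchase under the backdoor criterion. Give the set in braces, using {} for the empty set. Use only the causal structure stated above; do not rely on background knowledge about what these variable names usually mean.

Variables eligible for adjustment (non-descendants of AdSpend, excluding AdSpend and PriorPurchase): {CouponUse, PriceTier, StoreType}.
Backdoor paths from AdSpend to PriorPurchase:
  P1: AdSpend <- PriceTier <- StoreType -> CouponUse -> BrandLoyalty <- PriorPurchase
  P2: AdSpend <- PriceTier -> BrandLoyalty <- PriorPurchase
Each backdoor path contains an unconditioned collider, so every path is already blocked with the empty conditioning set:
  P1: blocked at collider BrandLoyalty (neither it nor any descendant is in the conditioning set).
  P2: blocked at collider BrandLoyalty (neither it nor any descendant is in the conditioning set).
The empty set is therefore the unique smallest valid set.

{}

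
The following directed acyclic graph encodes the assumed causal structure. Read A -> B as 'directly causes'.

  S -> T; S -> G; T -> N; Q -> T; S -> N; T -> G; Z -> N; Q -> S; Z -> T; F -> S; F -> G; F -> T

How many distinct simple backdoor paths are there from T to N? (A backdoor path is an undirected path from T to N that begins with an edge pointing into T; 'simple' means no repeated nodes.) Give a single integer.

5

A backdoor path from T to N is any simple undirected path whose first edge points into T (i.e. leaves T via a parent).
Parents of T: {F, Q, S, Z}.
Enumerating:
  P1: T <- F -> S -> N
  P2: T <- F -> G <- S -> N
  P3: T <- Z -> N
  P4: T <- Q -> S -> N
  P5: T <- S -> N
That exhausts the simple backdoor paths. Count: 5.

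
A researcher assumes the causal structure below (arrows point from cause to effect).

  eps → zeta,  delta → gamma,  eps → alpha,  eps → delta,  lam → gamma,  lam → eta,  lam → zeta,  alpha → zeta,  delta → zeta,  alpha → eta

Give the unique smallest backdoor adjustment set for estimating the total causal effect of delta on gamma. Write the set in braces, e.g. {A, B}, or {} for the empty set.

Variables eligible for adjustment (non-descendants of delta, excluding delta and gamma): {alpha, eps, eta, lam}.
Backdoor paths from delta to gamma:
  P1: delta <- eps -> alpha -> eta <- lam -> gamma
  P2: delta <- eps -> alpha -> zeta <- lam -> gamma
  P3: delta <- eps -> zeta <- lam -> gamma
  P4: delta <- eps -> zeta <- alpha -> eta <- lam -> gamma
Each backdoor path contains an unconditioned collider, so every path is already blocked with the empty conditioning set:
  P1: blocked at collider eta (neither it nor any descendant is in the conditioning set).
  P2: blocked at collider zeta (neither it nor any descendant is in the conditioning set).
  P3: blocked at collider zeta (neither it nor any descendant is in the conditioning set).
  P4: blocked at collider zeta (neither it nor any descendant is in the conditioning set).
The empty set is therefore the unique smallest valid set.

{}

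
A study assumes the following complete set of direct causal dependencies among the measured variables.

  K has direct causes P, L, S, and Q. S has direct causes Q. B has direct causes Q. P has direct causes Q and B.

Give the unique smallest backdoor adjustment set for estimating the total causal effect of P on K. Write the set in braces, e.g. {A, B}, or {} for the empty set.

Variables eligible for adjustment (non-descendants of P, excluding P and K): {B, L, Q, S}.
Backdoor paths from P to K:
  P1: P <- Q -> S -> K
  P2: P <- Q -> K
  P3: P <- B <- Q -> S -> K
  P4: P <- B <- Q -> K
The empty set is not sufficient: P1 (P <- Q -> S -> K) has no collider blocking it and no conditioned non-collider, so it is open.
Try {Q}:
  P1: blocked at fork node Q ∈ conditioning set.
  P2: blocked at fork node Q ∈ conditioning set.
  P3: blocked at fork node Q ∈ conditioning set.
  P4: blocked at fork node Q ∈ conditioning set.
{Q} contains no descendant of P and blocks every backdoor path.
No other singleton works — e.g. {L} leaves P1 open — so {Q} is the unique smallest valid adjustment set.

{Q}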